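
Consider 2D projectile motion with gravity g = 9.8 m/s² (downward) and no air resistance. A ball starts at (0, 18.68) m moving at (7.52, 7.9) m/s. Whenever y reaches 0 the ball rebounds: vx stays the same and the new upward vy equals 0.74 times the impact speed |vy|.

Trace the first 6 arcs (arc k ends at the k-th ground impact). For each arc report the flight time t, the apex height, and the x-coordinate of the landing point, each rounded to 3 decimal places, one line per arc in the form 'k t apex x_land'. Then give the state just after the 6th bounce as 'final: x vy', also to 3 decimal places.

1 2.918 21.864 21.947
2 3.126 11.973 45.457
3 2.313 6.556 62.854
4 1.712 3.590 75.728
5 1.267 1.966 85.255
6 0.937 1.077 92.304
final: 92.304 3.399

Arc 1: start y=18.680, vy=7.900 → t=2.918, apex=21.864, x_land=21.947, impact vy=-20.701
  bounce: vy ← 0.74·20.701 = 15.319
Arc 2: start y=0.000, vy=15.319 → t=3.126, apex=11.973, x_land=45.457, impact vy=-15.319
  bounce: vy ← 0.74·15.319 = 11.336
Arc 3: start y=0.000, vy=11.336 → t=2.313, apex=6.556, x_land=62.854, impact vy=-11.336
  bounce: vy ← 0.74·11.336 = 8.389
Arc 4: start y=0.000, vy=8.389 → t=1.712, apex=3.590, x_land=75.728, impact vy=-8.389
  bounce: vy ← 0.74·8.389 = 6.208
Arc 5: start y=0.000, vy=6.208 → t=1.267, apex=1.966, x_land=85.255, impact vy=-6.208
  bounce: vy ← 0.74·6.208 = 4.594
Arc 6: start y=0.000, vy=4.594 → t=0.937, apex=1.077, x_land=92.304, impact vy=-4.594
  bounce: vy ← 0.74·4.594 = 3.399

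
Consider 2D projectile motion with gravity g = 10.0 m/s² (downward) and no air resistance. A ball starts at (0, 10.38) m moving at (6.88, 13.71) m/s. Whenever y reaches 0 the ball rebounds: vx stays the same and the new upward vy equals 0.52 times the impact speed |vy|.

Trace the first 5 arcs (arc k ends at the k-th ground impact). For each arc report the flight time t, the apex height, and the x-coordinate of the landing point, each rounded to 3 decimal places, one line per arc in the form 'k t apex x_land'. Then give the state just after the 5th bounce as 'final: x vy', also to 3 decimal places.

1 3.360 19.778 23.116
2 2.068 5.348 37.347
3 1.076 1.446 44.747
4 0.559 0.391 48.595
5 0.291 0.106 50.596
final: 50.596 0.756

Arc 1: start y=10.380, vy=13.710 → t=3.360, apex=19.778, x_land=23.116, impact vy=-19.889
  bounce: vy ← 0.52·19.889 = 10.342
Arc 2: start y=0.000, vy=10.342 → t=2.068, apex=5.348, x_land=37.347, impact vy=-10.342
  bounce: vy ← 0.52·10.342 = 5.378
Arc 3: start y=0.000, vy=5.378 → t=1.076, apex=1.446, x_land=44.747, impact vy=-5.378
  bounce: vy ← 0.52·5.378 = 2.797
Arc 4: start y=0.000, vy=2.797 → t=0.559, apex=0.391, x_land=48.595, impact vy=-2.797
  bounce: vy ← 0.52·2.797 = 1.454
Arc 5: start y=0.000, vy=1.454 → t=0.291, apex=0.106, x_land=50.596, impact vy=-1.454
  bounce: vy ← 0.52·1.454 = 0.756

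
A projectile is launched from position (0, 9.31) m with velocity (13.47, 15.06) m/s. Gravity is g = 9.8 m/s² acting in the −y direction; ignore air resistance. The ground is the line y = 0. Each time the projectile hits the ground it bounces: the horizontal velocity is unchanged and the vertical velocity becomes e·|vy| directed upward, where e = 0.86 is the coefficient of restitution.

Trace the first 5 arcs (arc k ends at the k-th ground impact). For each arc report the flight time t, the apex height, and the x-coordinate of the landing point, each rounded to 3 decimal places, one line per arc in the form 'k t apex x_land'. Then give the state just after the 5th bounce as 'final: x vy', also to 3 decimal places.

1 3.601 20.882 48.507
2 3.551 15.444 96.334
3 3.054 11.422 137.466
4 2.626 8.448 172.840
5 2.258 6.248 203.261
final: 203.261 9.517

Arc 1: start y=9.310, vy=15.060 → t=3.601, apex=20.882, x_land=48.507, impact vy=-20.231
  bounce: vy ← 0.86·20.231 = 17.398
Arc 2: start y=0.000, vy=17.398 → t=3.551, apex=15.444, x_land=96.334, impact vy=-17.398
  bounce: vy ← 0.86·17.398 = 14.963
Arc 3: start y=0.000, vy=14.963 → t=3.054, apex=11.422, x_land=137.466, impact vy=-14.963
  bounce: vy ← 0.86·14.963 = 12.868
Arc 4: start y=0.000, vy=12.868 → t=2.626, apex=8.448, x_land=172.840, impact vy=-12.868
  bounce: vy ← 0.86·12.868 = 11.066
Arc 5: start y=0.000, vy=11.066 → t=2.258, apex=6.248, x_land=203.261, impact vy=-11.066
  bounce: vy ← 0.86·11.066 = 9.517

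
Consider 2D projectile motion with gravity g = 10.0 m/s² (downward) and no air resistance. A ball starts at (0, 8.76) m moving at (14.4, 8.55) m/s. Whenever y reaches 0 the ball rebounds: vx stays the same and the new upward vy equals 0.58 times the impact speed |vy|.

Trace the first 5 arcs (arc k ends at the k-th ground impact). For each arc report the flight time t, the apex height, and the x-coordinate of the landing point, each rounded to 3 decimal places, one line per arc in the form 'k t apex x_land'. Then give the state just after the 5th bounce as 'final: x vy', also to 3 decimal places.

1 2.431 12.415 35.003
2 1.828 4.176 61.324
3 1.060 1.405 76.591
4 0.615 0.473 85.446
5 0.357 0.159 90.581
final: 90.581 1.034

Arc 1: start y=8.760, vy=8.550 → t=2.431, apex=12.415, x_land=35.003, impact vy=-15.758
  bounce: vy ← 0.58·15.758 = 9.139
Arc 2: start y=0.000, vy=9.139 → t=1.828, apex=4.176, x_land=61.324, impact vy=-9.139
  bounce: vy ← 0.58·9.139 = 5.301
Arc 3: start y=0.000, vy=5.301 → t=1.060, apex=1.405, x_land=76.591, impact vy=-5.301
  bounce: vy ← 0.58·5.301 = 3.075
Arc 4: start y=0.000, vy=3.075 → t=0.615, apex=0.473, x_land=85.446, impact vy=-3.075
  bounce: vy ← 0.58·3.075 = 1.783
Arc 5: start y=0.000, vy=1.783 → t=0.357, apex=0.159, x_land=90.581, impact vy=-1.783
  bounce: vy ← 0.58·1.783 = 1.034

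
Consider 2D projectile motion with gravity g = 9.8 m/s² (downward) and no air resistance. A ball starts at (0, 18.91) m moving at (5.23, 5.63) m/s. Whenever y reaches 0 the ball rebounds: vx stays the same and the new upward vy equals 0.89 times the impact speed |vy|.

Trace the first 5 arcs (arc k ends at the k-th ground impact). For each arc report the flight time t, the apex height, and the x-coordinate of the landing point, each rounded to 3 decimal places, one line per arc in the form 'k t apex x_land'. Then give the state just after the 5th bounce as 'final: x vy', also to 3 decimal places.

1 2.621 20.527 13.709
2 3.643 16.260 32.763
3 3.242 12.879 49.721
4 2.886 10.202 64.814
5 2.568 8.081 78.247
final: 78.247 11.201

Arc 1: start y=18.910, vy=5.630 → t=2.621, apex=20.527, x_land=13.709, impact vy=-20.058
  bounce: vy ← 0.89·20.058 = 17.852
Arc 2: start y=0.000, vy=17.852 → t=3.643, apex=16.260, x_land=32.763, impact vy=-17.852
  bounce: vy ← 0.89·17.852 = 15.888
Arc 3: start y=0.000, vy=15.888 → t=3.242, apex=12.879, x_land=49.721, impact vy=-15.888
  bounce: vy ← 0.89·15.888 = 14.140
Arc 4: start y=0.000, vy=14.140 → t=2.886, apex=10.202, x_land=64.814, impact vy=-14.140
  bounce: vy ← 0.89·14.140 = 12.585
Arc 5: start y=0.000, vy=12.585 → t=2.568, apex=8.081, x_land=78.247, impact vy=-12.585
  bounce: vy ← 0.89·12.585 = 11.201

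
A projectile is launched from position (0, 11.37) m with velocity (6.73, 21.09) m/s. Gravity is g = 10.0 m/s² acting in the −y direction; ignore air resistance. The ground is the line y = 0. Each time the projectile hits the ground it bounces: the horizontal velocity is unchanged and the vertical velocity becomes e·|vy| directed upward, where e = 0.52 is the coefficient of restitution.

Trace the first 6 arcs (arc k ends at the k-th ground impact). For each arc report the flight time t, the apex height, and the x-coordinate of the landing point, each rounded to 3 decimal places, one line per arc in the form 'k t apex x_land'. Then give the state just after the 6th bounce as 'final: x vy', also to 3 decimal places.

1 4.702 33.609 31.642
2 2.696 9.088 49.789
3 1.402 2.457 59.225
4 0.729 0.664 64.132
5 0.379 0.180 66.683
6 0.197 0.049 68.010
final: 68.010 0.513

Arc 1: start y=11.370, vy=21.090 → t=4.702, apex=33.609, x_land=31.642, impact vy=-25.927
  bounce: vy ← 0.52·25.927 = 13.482
Arc 2: start y=0.000, vy=13.482 → t=2.696, apex=9.088, x_land=49.789, impact vy=-13.482
  bounce: vy ← 0.52·13.482 = 7.011
Arc 3: start y=0.000, vy=7.011 → t=1.402, apex=2.457, x_land=59.225, impact vy=-7.011
  bounce: vy ← 0.52·7.011 = 3.645
Arc 4: start y=0.000, vy=3.645 → t=0.729, apex=0.664, x_land=64.132, impact vy=-3.645
  bounce: vy ← 0.52·3.645 = 1.896
Arc 5: start y=0.000, vy=1.896 → t=0.379, apex=0.180, x_land=66.683, impact vy=-1.896
  bounce: vy ← 0.52·1.896 = 0.986
Arc 6: start y=0.000, vy=0.986 → t=0.197, apex=0.049, x_land=68.010, impact vy=-0.986
  bounce: vy ← 0.52·0.986 = 0.513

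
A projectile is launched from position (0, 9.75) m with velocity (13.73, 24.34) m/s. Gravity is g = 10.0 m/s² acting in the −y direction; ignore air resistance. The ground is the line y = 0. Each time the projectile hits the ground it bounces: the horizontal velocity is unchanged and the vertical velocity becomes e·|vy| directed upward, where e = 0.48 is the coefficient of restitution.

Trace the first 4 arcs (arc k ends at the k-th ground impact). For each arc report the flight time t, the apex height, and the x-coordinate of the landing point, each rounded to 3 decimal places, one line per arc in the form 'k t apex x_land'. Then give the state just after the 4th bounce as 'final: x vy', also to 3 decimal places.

1 5.240 39.372 71.947
2 2.694 9.071 108.934
3 1.293 2.090 126.688
4 0.621 0.482 135.210
final: 135.210 1.490

Arc 1: start y=9.750, vy=24.340 → t=5.240, apex=39.372, x_land=71.947, impact vy=-28.061
  bounce: vy ← 0.48·28.061 = 13.469
Arc 2: start y=0.000, vy=13.469 → t=2.694, apex=9.071, x_land=108.934, impact vy=-13.469
  bounce: vy ← 0.48·13.469 = 6.465
Arc 3: start y=0.000, vy=6.465 → t=1.293, apex=2.090, x_land=126.688, impact vy=-6.465
  bounce: vy ← 0.48·6.465 = 3.103
Arc 4: start y=0.000, vy=3.103 → t=0.621, apex=0.482, x_land=135.210, impact vy=-3.103
  bounce: vy ← 0.48·3.103 = 1.490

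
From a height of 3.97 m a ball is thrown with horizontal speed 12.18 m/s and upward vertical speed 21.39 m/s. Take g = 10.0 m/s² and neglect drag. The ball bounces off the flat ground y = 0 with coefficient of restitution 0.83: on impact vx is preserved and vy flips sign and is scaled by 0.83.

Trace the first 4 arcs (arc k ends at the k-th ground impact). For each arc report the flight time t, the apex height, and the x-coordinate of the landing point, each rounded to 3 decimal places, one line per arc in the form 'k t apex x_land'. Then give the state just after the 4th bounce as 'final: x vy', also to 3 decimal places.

1 4.456 26.847 54.276
2 3.847 18.495 101.127
3 3.193 12.741 140.013
4 2.650 8.777 172.288
final: 172.288 10.997

Arc 1: start y=3.970, vy=21.390 → t=4.456, apex=26.847, x_land=54.276, impact vy=-23.172
  bounce: vy ← 0.83·23.172 = 19.233
Arc 2: start y=0.000, vy=19.233 → t=3.847, apex=18.495, x_land=101.127, impact vy=-19.233
  bounce: vy ← 0.83·19.233 = 15.963
Arc 3: start y=0.000, vy=15.963 → t=3.193, apex=12.741, x_land=140.013, impact vy=-15.963
  bounce: vy ← 0.83·15.963 = 13.249
Arc 4: start y=0.000, vy=13.249 → t=2.650, apex=8.777, x_land=172.288, impact vy=-13.249
  bounce: vy ← 0.83·13.249 = 10.997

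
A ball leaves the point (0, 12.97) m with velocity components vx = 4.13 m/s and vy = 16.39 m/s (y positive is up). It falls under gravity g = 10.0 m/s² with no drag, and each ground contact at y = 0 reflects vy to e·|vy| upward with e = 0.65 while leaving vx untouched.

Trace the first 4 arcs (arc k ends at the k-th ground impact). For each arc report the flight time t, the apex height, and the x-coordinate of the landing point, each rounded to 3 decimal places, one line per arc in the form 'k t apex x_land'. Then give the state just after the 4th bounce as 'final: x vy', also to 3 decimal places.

Arc 1: start y=12.970, vy=16.390 → t=3.937, apex=26.402, x_land=16.259, impact vy=-22.979
  bounce: vy ← 0.65·22.979 = 14.936
Arc 2: start y=0.000, vy=14.936 → t=2.987, apex=11.155, x_land=28.597, impact vy=-14.936
  bounce: vy ← 0.65·14.936 = 9.709
Arc 3: start y=0.000, vy=9.709 → t=1.942, apex=4.713, x_land=36.616, impact vy=-9.709
  bounce: vy ← 0.65·9.709 = 6.311
Arc 4: start y=0.000, vy=6.311 → t=1.262, apex=1.991, x_land=41.829, impact vy=-6.311
  bounce: vy ← 0.65·6.311 = 4.102

1 3.937 26.402 16.259
2 2.987 11.155 28.597
3 1.942 4.713 36.616
4 1.262 1.991 41.829
final: 41.829 4.102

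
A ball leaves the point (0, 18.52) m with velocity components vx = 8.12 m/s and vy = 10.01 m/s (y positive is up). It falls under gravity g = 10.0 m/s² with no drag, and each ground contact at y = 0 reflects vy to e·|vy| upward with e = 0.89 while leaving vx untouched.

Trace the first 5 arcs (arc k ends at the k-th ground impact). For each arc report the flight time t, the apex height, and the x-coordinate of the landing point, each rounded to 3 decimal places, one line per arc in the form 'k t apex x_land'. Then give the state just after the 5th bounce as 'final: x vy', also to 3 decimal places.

Arc 1: start y=18.520, vy=10.010 → t=3.170, apex=23.530, x_land=25.743, impact vy=-21.693
  bounce: vy ← 0.89·21.693 = 19.307
Arc 2: start y=0.000, vy=19.307 → t=3.861, apex=18.638, x_land=57.098, impact vy=-19.307
  bounce: vy ← 0.89·19.307 = 17.183
Arc 3: start y=0.000, vy=17.183 → t=3.437, apex=14.763, x_land=85.003, impact vy=-17.183
  bounce: vy ← 0.89·17.183 = 15.293
Arc 4: start y=0.000, vy=15.293 → t=3.059, apex=11.694, x_land=109.839, impact vy=-15.293
  bounce: vy ← 0.89·15.293 = 13.611
Arc 5: start y=0.000, vy=13.611 → t=2.722, apex=9.263, x_land=131.943, impact vy=-13.611
  bounce: vy ← 0.89·13.611 = 12.114

1 3.170 23.530 25.743
2 3.861 18.638 57.098
3 3.437 14.763 85.003
4 3.059 11.694 109.839
5 2.722 9.263 131.943
final: 131.943 12.114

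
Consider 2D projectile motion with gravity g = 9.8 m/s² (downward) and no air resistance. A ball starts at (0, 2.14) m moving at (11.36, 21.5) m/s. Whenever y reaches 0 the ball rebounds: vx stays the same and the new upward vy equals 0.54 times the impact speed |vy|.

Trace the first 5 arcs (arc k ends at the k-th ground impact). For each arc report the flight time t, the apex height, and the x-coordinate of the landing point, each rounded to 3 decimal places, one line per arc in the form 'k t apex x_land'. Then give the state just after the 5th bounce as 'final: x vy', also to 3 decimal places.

Arc 1: start y=2.140, vy=21.500 → t=4.485, apex=25.724, x_land=50.951, impact vy=-22.454
  bounce: vy ← 0.54·22.454 = 12.125
Arc 2: start y=0.000, vy=12.125 → t=2.475, apex=7.501, x_land=79.062, impact vy=-12.125
  bounce: vy ← 0.54·12.125 = 6.548
Arc 3: start y=0.000, vy=6.548 → t=1.336, apex=2.187, x_land=94.242, impact vy=-6.548
  bounce: vy ← 0.54·6.548 = 3.536
Arc 4: start y=0.000, vy=3.536 → t=0.722, apex=0.638, x_land=102.439, impact vy=-3.536
  bounce: vy ← 0.54·3.536 = 1.909
Arc 5: start y=0.000, vy=1.909 → t=0.390, apex=0.186, x_land=106.865, impact vy=-1.909
  bounce: vy ← 0.54·1.909 = 1.031

1 4.485 25.724 50.951
2 2.475 7.501 79.062
3 1.336 2.187 94.242
4 0.722 0.638 102.439
5 0.390 0.186 106.865
final: 106.865 1.031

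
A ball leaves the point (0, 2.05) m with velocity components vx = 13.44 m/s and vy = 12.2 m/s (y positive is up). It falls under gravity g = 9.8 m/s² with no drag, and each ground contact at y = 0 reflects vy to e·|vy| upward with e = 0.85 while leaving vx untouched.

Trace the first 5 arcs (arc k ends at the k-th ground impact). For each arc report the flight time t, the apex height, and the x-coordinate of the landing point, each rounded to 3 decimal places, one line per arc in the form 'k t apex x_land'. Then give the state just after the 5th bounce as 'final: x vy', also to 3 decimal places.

1 2.648 9.644 35.586
2 2.385 6.968 67.640
3 2.027 5.034 94.885
4 1.723 3.637 118.044
5 1.465 2.628 137.729
final: 137.729 6.100

Arc 1: start y=2.050, vy=12.200 → t=2.648, apex=9.644, x_land=35.586, impact vy=-13.748
  bounce: vy ← 0.85·13.748 = 11.686
Arc 2: start y=0.000, vy=11.686 → t=2.385, apex=6.968, x_land=67.640, impact vy=-11.686
  bounce: vy ← 0.85·11.686 = 9.933
Arc 3: start y=0.000, vy=9.933 → t=2.027, apex=5.034, x_land=94.885, impact vy=-9.933
  bounce: vy ← 0.85·9.933 = 8.443
Arc 4: start y=0.000, vy=8.443 → t=1.723, apex=3.637, x_land=118.044, impact vy=-8.443
  bounce: vy ← 0.85·8.443 = 7.177
Arc 5: start y=0.000, vy=7.177 → t=1.465, apex=2.628, x_land=137.729, impact vy=-7.177
  bounce: vy ← 0.85·7.177 = 6.100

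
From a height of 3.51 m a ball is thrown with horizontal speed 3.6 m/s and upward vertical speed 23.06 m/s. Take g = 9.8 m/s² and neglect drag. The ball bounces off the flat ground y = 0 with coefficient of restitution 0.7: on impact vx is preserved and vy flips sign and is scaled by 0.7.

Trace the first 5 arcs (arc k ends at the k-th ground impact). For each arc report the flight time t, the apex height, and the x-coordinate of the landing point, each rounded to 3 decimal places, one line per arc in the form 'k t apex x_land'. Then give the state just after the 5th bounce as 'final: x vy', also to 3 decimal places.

Arc 1: start y=3.510, vy=23.060 → t=4.854, apex=30.641, x_land=17.473, impact vy=-24.506
  bounce: vy ← 0.7·24.506 = 17.154
Arc 2: start y=0.000, vy=17.154 → t=3.501, apex=15.014, x_land=30.077, impact vy=-17.154
  bounce: vy ← 0.7·17.154 = 12.008
Arc 3: start y=0.000, vy=12.008 → t=2.451, apex=7.357, x_land=38.899, impact vy=-12.008
  bounce: vy ← 0.7·12.008 = 8.406
Arc 4: start y=0.000, vy=8.406 → t=1.715, apex=3.605, x_land=45.074, impact vy=-8.406
  bounce: vy ← 0.7·8.406 = 5.884
Arc 5: start y=0.000, vy=5.884 → t=1.201, apex=1.766, x_land=49.397, impact vy=-5.884
  bounce: vy ← 0.7·5.884 = 4.119

1 4.854 30.641 17.473
2 3.501 15.014 30.077
3 2.451 7.357 38.899
4 1.715 3.605 45.074
5 1.201 1.766 49.397
final: 49.397 4.119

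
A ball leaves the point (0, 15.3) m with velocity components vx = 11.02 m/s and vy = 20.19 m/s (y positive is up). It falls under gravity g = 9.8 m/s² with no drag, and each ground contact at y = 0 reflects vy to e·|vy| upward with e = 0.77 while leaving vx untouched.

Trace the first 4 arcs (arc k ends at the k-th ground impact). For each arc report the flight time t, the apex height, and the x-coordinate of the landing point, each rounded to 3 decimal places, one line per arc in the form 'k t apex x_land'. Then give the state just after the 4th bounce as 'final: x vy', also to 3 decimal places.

Arc 1: start y=15.300, vy=20.190 → t=4.774, apex=36.098, x_land=52.614, impact vy=-26.599
  bounce: vy ← 0.77·26.599 = 20.481
Arc 2: start y=0.000, vy=20.481 → t=4.180, apex=21.402, x_land=98.676, impact vy=-20.481
  bounce: vy ← 0.77·20.481 = 15.771
Arc 3: start y=0.000, vy=15.771 → t=3.219, apex=12.689, x_land=134.144, impact vy=-15.771
  bounce: vy ← 0.77·15.771 = 12.143
Arc 4: start y=0.000, vy=12.143 → t=2.478, apex=7.524, x_land=161.454, impact vy=-12.143
  bounce: vy ← 0.77·12.143 = 9.350

1 4.774 36.098 52.614
2 4.180 21.402 98.676
3 3.219 12.689 134.144
4 2.478 7.524 161.454
final: 161.454 9.350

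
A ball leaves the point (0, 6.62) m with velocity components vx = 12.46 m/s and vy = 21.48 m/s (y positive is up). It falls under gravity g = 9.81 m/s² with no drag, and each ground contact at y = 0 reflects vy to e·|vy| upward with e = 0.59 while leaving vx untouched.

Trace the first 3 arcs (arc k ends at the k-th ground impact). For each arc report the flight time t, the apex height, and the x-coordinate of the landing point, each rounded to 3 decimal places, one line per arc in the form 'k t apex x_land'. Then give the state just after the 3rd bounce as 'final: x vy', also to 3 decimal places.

1 4.668 30.136 58.167
2 2.925 10.490 94.611
3 1.726 3.652 116.113
final: 116.113 4.994

Arc 1: start y=6.620, vy=21.480 → t=4.668, apex=30.136, x_land=58.167, impact vy=-24.316
  bounce: vy ← 0.59·24.316 = 14.347
Arc 2: start y=0.000, vy=14.347 → t=2.925, apex=10.490, x_land=94.611, impact vy=-14.347
  bounce: vy ← 0.59·14.347 = 8.464
Arc 3: start y=0.000, vy=8.464 → t=1.726, apex=3.652, x_land=116.113, impact vy=-8.464
  bounce: vy ← 0.59·8.464 = 4.994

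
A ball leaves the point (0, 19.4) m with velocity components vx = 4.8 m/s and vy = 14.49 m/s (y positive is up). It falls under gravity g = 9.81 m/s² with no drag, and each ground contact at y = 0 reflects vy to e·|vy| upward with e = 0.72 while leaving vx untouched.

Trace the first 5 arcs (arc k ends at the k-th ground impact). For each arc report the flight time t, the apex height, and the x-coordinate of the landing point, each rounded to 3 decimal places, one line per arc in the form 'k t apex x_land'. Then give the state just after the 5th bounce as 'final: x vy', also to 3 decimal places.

1 3.954 30.101 18.981
2 3.567 15.605 36.104
3 2.568 8.089 48.432
4 1.849 4.194 57.309
5 1.331 2.174 63.700
final: 63.700 4.702

Arc 1: start y=19.400, vy=14.490 → t=3.954, apex=30.101, x_land=18.981, impact vy=-24.302
  bounce: vy ← 0.72·24.302 = 17.497
Arc 2: start y=0.000, vy=17.497 → t=3.567, apex=15.605, x_land=36.104, impact vy=-17.497
  bounce: vy ← 0.72·17.497 = 12.598
Arc 3: start y=0.000, vy=12.598 → t=2.568, apex=8.089, x_land=48.432, impact vy=-12.598
  bounce: vy ← 0.72·12.598 = 9.071
Arc 4: start y=0.000, vy=9.071 → t=1.849, apex=4.194, x_land=57.309, impact vy=-9.071
  bounce: vy ← 0.72·9.071 = 6.531
Arc 5: start y=0.000, vy=6.531 → t=1.331, apex=2.174, x_land=63.700, impact vy=-6.531
  bounce: vy ← 0.72·6.531 = 4.702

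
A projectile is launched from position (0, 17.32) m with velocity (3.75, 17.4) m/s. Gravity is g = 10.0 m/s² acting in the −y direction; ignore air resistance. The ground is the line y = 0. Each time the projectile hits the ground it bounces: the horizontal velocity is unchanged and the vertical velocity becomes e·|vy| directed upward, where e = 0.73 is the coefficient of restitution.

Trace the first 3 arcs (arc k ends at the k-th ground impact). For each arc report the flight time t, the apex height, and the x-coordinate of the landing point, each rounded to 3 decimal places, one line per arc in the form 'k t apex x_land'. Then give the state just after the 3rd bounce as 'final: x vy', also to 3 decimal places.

Arc 1: start y=17.320, vy=17.400 → t=4.288, apex=32.458, x_land=16.079, impact vy=-25.479
  bounce: vy ← 0.73·25.479 = 18.599
Arc 2: start y=0.000, vy=18.599 → t=3.720, apex=17.297, x_land=30.029, impact vy=-18.599
  bounce: vy ← 0.73·18.599 = 13.578
Arc 3: start y=0.000, vy=13.578 → t=2.716, apex=9.218, x_land=40.212, impact vy=-13.578
  bounce: vy ← 0.73·13.578 = 9.912

1 4.288 32.458 16.079
2 3.720 17.297 30.029
3 2.716 9.218 40.212
final: 40.212 9.912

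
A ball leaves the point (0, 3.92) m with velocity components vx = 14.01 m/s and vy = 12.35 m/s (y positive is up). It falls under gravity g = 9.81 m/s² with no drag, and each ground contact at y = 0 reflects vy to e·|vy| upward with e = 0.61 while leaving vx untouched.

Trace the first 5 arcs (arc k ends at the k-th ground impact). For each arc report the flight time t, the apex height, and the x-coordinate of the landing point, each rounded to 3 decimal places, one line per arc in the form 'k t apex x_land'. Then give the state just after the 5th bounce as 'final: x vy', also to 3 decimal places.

Arc 1: start y=3.920, vy=12.350 → t=2.803, apex=11.694, x_land=39.269, impact vy=-15.147
  bounce: vy ← 0.61·15.147 = 9.240
Arc 2: start y=0.000, vy=9.240 → t=1.884, apex=4.351, x_land=65.661, impact vy=-9.240
  bounce: vy ← 0.61·9.240 = 5.636
Arc 3: start y=0.000, vy=5.636 → t=1.149, apex=1.619, x_land=81.759, impact vy=-5.636
  bounce: vy ← 0.61·5.636 = 3.438
Arc 4: start y=0.000, vy=3.438 → t=0.701, apex=0.602, x_land=91.579, impact vy=-3.438
  bounce: vy ← 0.61·3.438 = 2.097
Arc 5: start y=0.000, vy=2.097 → t=0.428, apex=0.224, x_land=97.569, impact vy=-2.097
  bounce: vy ← 0.61·2.097 = 1.279

1 2.803 11.694 39.269
2 1.884 4.351 65.661
3 1.149 1.619 81.759
4 0.701 0.602 91.579
5 0.428 0.224 97.569
final: 97.569 1.279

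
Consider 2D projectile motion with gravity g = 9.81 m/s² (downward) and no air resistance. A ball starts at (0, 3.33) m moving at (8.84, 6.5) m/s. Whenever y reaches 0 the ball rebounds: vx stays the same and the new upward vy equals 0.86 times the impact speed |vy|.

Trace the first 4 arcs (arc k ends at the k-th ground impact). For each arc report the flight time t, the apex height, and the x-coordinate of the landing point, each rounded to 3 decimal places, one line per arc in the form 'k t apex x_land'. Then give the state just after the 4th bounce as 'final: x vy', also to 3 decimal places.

1 1.720 5.483 15.204
2 1.819 4.056 31.280
3 1.564 2.999 45.106
4 1.345 2.218 56.996
final: 56.996 5.674

Arc 1: start y=3.330, vy=6.500 → t=1.720, apex=5.483, x_land=15.204, impact vy=-10.372
  bounce: vy ← 0.86·10.372 = 8.920
Arc 2: start y=0.000, vy=8.920 → t=1.819, apex=4.056, x_land=31.280, impact vy=-8.920
  bounce: vy ← 0.86·8.920 = 7.671
Arc 3: start y=0.000, vy=7.671 → t=1.564, apex=2.999, x_land=45.106, impact vy=-7.671
  bounce: vy ← 0.86·7.671 = 6.597
Arc 4: start y=0.000, vy=6.597 → t=1.345, apex=2.218, x_land=56.996, impact vy=-6.597
  bounce: vy ← 0.86·6.597 = 5.674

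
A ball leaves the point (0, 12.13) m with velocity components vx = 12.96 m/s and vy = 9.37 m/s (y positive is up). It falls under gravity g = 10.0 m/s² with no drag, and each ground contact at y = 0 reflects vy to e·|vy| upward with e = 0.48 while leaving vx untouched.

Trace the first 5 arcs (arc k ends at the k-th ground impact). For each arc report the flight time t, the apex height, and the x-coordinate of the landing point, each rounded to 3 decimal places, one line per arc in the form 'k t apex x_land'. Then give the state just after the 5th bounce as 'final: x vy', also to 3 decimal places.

1 2.755 16.520 35.701
2 1.745 3.806 58.316
3 0.838 0.877 69.171
4 0.402 0.202 74.381
5 0.193 0.047 76.882
final: 76.882 0.463

Arc 1: start y=12.130, vy=9.370 → t=2.755, apex=16.520, x_land=35.701, impact vy=-18.177
  bounce: vy ← 0.48·18.177 = 8.725
Arc 2: start y=0.000, vy=8.725 → t=1.745, apex=3.806, x_land=58.316, impact vy=-8.725
  bounce: vy ← 0.48·8.725 = 4.188
Arc 3: start y=0.000, vy=4.188 → t=0.838, apex=0.877, x_land=69.171, impact vy=-4.188
  bounce: vy ← 0.48·4.188 = 2.010
Arc 4: start y=0.000, vy=2.010 → t=0.402, apex=0.202, x_land=74.381, impact vy=-2.010
  bounce: vy ← 0.48·2.010 = 0.965
Arc 5: start y=0.000, vy=0.965 → t=0.193, apex=0.047, x_land=76.882, impact vy=-0.965
  bounce: vy ← 0.48·0.965 = 0.463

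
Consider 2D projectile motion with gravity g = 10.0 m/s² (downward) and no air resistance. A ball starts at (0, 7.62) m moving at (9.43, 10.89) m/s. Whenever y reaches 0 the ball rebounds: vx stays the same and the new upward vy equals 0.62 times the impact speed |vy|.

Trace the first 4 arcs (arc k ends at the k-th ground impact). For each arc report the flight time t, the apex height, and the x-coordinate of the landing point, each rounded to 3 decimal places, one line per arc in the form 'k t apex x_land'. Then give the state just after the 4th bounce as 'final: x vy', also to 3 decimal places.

1 2.735 13.550 25.793
2 2.041 5.208 45.042
3 1.266 2.002 56.976
4 0.785 0.770 64.376
final: 64.376 2.432

Arc 1: start y=7.620, vy=10.890 → t=2.735, apex=13.550, x_land=25.793, impact vy=-16.462
  bounce: vy ← 0.62·16.462 = 10.206
Arc 2: start y=0.000, vy=10.206 → t=2.041, apex=5.208, x_land=45.042, impact vy=-10.206
  bounce: vy ← 0.62·10.206 = 6.328
Arc 3: start y=0.000, vy=6.328 → t=1.266, apex=2.002, x_land=56.976, impact vy=-6.328
  bounce: vy ← 0.62·6.328 = 3.923
Arc 4: start y=0.000, vy=3.923 → t=0.785, apex=0.770, x_land=64.376, impact vy=-3.923
  bounce: vy ← 0.62·3.923 = 2.432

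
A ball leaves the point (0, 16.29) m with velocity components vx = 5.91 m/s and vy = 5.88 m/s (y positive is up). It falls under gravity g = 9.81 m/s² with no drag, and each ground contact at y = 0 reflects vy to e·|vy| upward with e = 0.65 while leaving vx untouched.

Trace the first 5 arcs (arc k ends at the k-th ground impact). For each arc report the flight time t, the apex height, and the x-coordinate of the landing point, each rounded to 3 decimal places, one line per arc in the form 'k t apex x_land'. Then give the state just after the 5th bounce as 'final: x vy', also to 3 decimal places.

Arc 1: start y=16.290, vy=5.880 → t=2.518, apex=18.052, x_land=14.880, impact vy=-18.820
  bounce: vy ← 0.65·18.820 = 12.233
Arc 2: start y=0.000, vy=12.233 → t=2.494, apex=7.627, x_land=29.620, impact vy=-12.233
  bounce: vy ← 0.65·12.233 = 7.951
Arc 3: start y=0.000, vy=7.951 → t=1.621, apex=3.222, x_land=39.200, impact vy=-7.951
  bounce: vy ← 0.65·7.951 = 5.168
Arc 4: start y=0.000, vy=5.168 → t=1.054, apex=1.361, x_land=45.427, impact vy=-5.168
  bounce: vy ← 0.65·5.168 = 3.359
Arc 5: start y=0.000, vy=3.359 → t=0.685, apex=0.575, x_land=49.475, impact vy=-3.359
  bounce: vy ← 0.65·3.359 = 2.184

1 2.518 18.052 14.880
2 2.494 7.627 29.620
3 1.621 3.222 39.200
4 1.054 1.361 45.427
5 0.685 0.575 49.475
final: 49.475 2.184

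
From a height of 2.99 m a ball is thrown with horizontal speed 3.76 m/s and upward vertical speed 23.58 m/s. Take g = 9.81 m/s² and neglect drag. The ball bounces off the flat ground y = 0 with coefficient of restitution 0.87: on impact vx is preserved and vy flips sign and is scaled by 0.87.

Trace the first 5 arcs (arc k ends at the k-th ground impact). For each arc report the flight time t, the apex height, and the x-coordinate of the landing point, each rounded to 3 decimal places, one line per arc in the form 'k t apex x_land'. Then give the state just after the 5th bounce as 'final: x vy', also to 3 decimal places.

Arc 1: start y=2.990, vy=23.580 → t=4.931, apex=31.329, x_land=18.540, impact vy=-24.793
  bounce: vy ← 0.87·24.793 = 21.570
Arc 2: start y=0.000, vy=21.570 → t=4.397, apex=23.713, x_land=35.075, impact vy=-21.570
  bounce: vy ← 0.87·21.570 = 18.766
Arc 3: start y=0.000, vy=18.766 → t=3.826, apex=17.948, x_land=49.460, impact vy=-18.766
  bounce: vy ← 0.87·18.766 = 16.326
Arc 4: start y=0.000, vy=16.326 → t=3.328, apex=13.585, x_land=61.975, impact vy=-16.326
  bounce: vy ← 0.87·16.326 = 14.204
Arc 5: start y=0.000, vy=14.204 → t=2.896, apex=10.283, x_land=72.863, impact vy=-14.204
  bounce: vy ← 0.87·14.204 = 12.357

1 4.931 31.329 18.540
2 4.397 23.713 35.075
3 3.826 17.948 49.460
4 3.328 13.585 61.975
5 2.896 10.283 72.863
final: 72.863 12.357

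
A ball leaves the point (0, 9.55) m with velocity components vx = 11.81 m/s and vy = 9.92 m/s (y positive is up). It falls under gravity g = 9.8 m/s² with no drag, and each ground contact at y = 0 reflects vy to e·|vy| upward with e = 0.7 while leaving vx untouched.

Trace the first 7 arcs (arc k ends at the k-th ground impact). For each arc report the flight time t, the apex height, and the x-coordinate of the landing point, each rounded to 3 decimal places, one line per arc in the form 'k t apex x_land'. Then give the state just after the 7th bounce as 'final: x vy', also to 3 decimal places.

Arc 1: start y=9.550, vy=9.920 → t=2.737, apex=14.571, x_land=32.320, impact vy=-16.899
  bounce: vy ← 0.7·16.899 = 11.830
Arc 2: start y=0.000, vy=11.830 → t=2.414, apex=7.140, x_land=60.832, impact vy=-11.830
  bounce: vy ← 0.7·11.830 = 8.281
Arc 3: start y=0.000, vy=8.281 → t=1.690, apex=3.498, x_land=80.790, impact vy=-8.281
  bounce: vy ← 0.7·8.281 = 5.796
Arc 4: start y=0.000, vy=5.796 → t=1.183, apex=1.714, x_land=94.760, impact vy=-5.796
  bounce: vy ← 0.7·5.796 = 4.058
Arc 5: start y=0.000, vy=4.058 → t=0.828, apex=0.840, x_land=104.540, impact vy=-4.058
  bounce: vy ← 0.7·4.058 = 2.840
Arc 6: start y=0.000, vy=2.840 → t=0.580, apex=0.412, x_land=111.385, impact vy=-2.840
  bounce: vy ← 0.7·2.840 = 1.988
Arc 7: start y=0.000, vy=1.988 → t=0.406, apex=0.202, x_land=116.177, impact vy=-1.988
  bounce: vy ← 0.7·1.988 = 1.392

1 2.737 14.571 32.320
2 2.414 7.140 60.832
3 1.690 3.498 80.790
4 1.183 1.714 94.760
5 0.828 0.840 104.540
6 0.580 0.412 111.385
7 0.406 0.202 116.177
final: 116.177 1.392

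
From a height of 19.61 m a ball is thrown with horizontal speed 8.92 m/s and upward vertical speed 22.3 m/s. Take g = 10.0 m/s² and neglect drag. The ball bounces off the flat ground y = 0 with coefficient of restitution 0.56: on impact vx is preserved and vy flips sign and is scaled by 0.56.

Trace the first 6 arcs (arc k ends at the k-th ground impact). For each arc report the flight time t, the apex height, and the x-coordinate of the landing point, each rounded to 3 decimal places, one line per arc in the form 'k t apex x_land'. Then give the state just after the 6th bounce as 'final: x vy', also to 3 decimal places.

Arc 1: start y=19.610, vy=22.300 → t=5.212, apex=44.474, x_land=46.495, impact vy=-29.824
  bounce: vy ← 0.56·29.824 = 16.702
Arc 2: start y=0.000, vy=16.702 → t=3.340, apex=13.947, x_land=76.291, impact vy=-16.702
  bounce: vy ← 0.56·16.702 = 9.353
Arc 3: start y=0.000, vy=9.353 → t=1.871, apex=4.374, x_land=92.976, impact vy=-9.353
  bounce: vy ← 0.56·9.353 = 5.238
Arc 4: start y=0.000, vy=5.238 → t=1.048, apex=1.372, x_land=102.320, impact vy=-5.238
  bounce: vy ← 0.56·5.238 = 2.933
Arc 5: start y=0.000, vy=2.933 → t=0.587, apex=0.430, x_land=107.553, impact vy=-2.933
  bounce: vy ← 0.56·2.933 = 1.643
Arc 6: start y=0.000, vy=1.643 → t=0.329, apex=0.135, x_land=110.483, impact vy=-1.643
  bounce: vy ← 0.56·1.643 = 0.920

1 5.212 44.474 46.495
2 3.340 13.947 76.291
3 1.871 4.374 92.976
4 1.048 1.372 102.320
5 0.587 0.430 107.553
6 0.329 0.135 110.483
final: 110.483 0.920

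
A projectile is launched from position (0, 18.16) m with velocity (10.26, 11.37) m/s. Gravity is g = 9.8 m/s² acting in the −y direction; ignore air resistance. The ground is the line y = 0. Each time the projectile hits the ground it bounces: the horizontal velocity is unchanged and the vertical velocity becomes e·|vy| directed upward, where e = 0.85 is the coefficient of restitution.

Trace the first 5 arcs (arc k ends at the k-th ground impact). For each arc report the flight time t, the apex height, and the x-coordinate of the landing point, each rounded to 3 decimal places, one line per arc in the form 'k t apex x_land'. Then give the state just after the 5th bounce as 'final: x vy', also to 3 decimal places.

Arc 1: start y=18.160, vy=11.370 → t=3.408, apex=24.756, x_land=34.965, impact vy=-22.028
  bounce: vy ← 0.85·22.028 = 18.723
Arc 2: start y=0.000, vy=18.723 → t=3.821, apex=17.886, x_land=74.170, impact vy=-18.723
  bounce: vy ← 0.85·18.723 = 15.915
Arc 3: start y=0.000, vy=15.915 → t=3.248, apex=12.923, x_land=107.494, impact vy=-15.915
  bounce: vy ← 0.85·15.915 = 13.528
Arc 4: start y=0.000, vy=13.528 → t=2.761, apex=9.337, x_land=135.819, impact vy=-13.528
  bounce: vy ← 0.85·13.528 = 11.499
Arc 5: start y=0.000, vy=11.499 → t=2.347, apex=6.746, x_land=159.895, impact vy=-11.499
  bounce: vy ← 0.85·11.499 = 9.774

1 3.408 24.756 34.965
2 3.821 17.886 74.170
3 3.248 12.923 107.494
4 2.761 9.337 135.819
5 2.347 6.746 159.895
final: 159.895 9.774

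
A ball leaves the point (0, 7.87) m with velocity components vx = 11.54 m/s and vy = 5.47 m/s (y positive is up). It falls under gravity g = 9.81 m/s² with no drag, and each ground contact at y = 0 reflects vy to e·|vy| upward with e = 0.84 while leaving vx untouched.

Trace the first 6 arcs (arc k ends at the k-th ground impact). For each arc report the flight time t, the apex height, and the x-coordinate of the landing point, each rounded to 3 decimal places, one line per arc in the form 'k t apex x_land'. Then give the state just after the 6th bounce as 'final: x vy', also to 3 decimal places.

Arc 1: start y=7.870, vy=5.470 → t=1.942, apex=9.395, x_land=22.406, impact vy=-13.577
  bounce: vy ← 0.84·13.577 = 11.405
Arc 2: start y=0.000, vy=11.405 → t=2.325, apex=6.629, x_land=49.237, impact vy=-11.405
  bounce: vy ← 0.84·11.405 = 9.580
Arc 3: start y=0.000, vy=9.580 → t=1.953, apex=4.678, x_land=71.776, impact vy=-9.580
  bounce: vy ← 0.84·9.580 = 8.047
Arc 4: start y=0.000, vy=8.047 → t=1.641, apex=3.300, x_land=90.708, impact vy=-8.047
  bounce: vy ← 0.84·8.047 = 6.760
Arc 5: start y=0.000, vy=6.760 → t=1.378, apex=2.329, x_land=106.611, impact vy=-6.760
  bounce: vy ← 0.84·6.760 = 5.678
Arc 6: start y=0.000, vy=5.678 → t=1.158, apex=1.643, x_land=119.970, impact vy=-5.678
  bounce: vy ← 0.84·5.678 = 4.770

1 1.942 9.395 22.406
2 2.325 6.629 49.237
3 1.953 4.678 71.776
4 1.641 3.300 90.708
5 1.378 2.329 106.611
6 1.158 1.643 119.970
final: 119.970 4.770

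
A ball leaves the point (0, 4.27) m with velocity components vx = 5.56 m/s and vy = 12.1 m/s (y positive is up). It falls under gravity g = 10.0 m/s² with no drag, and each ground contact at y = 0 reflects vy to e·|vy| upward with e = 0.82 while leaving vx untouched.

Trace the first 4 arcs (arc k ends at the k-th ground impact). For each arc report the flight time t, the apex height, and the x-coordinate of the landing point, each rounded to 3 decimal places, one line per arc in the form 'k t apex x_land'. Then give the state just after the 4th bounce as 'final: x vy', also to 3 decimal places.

Arc 1: start y=4.270, vy=12.100 → t=2.733, apex=11.590, x_land=15.193, impact vy=-15.225
  bounce: vy ← 0.82·15.225 = 12.485
Arc 2: start y=0.000, vy=12.485 → t=2.497, apex=7.793, x_land=29.076, impact vy=-12.485
  bounce: vy ← 0.82·12.485 = 10.237
Arc 3: start y=0.000, vy=10.237 → t=2.047, apex=5.240, x_land=40.460, impact vy=-10.237
  bounce: vy ← 0.82·10.237 = 8.395
Arc 4: start y=0.000, vy=8.395 → t=1.679, apex=3.524, x_land=49.795, impact vy=-8.395
  bounce: vy ← 0.82·8.395 = 6.884

1 2.733 11.590 15.193
2 2.497 7.793 29.076
3 2.047 5.240 40.460
4 1.679 3.524 49.795
final: 49.795 6.884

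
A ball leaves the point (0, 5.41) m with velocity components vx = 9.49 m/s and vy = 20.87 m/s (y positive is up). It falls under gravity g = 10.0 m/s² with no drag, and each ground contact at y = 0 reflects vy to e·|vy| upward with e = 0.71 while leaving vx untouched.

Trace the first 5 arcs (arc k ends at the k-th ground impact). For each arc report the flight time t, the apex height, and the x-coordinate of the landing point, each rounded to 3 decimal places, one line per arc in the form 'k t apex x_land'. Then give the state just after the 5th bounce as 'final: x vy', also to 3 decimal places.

1 4.419 27.188 41.935
2 3.311 13.705 73.359
3 2.351 6.909 95.669
4 1.669 3.483 111.510
5 1.185 1.756 122.757
final: 122.757 4.207

Arc 1: start y=5.410, vy=20.870 → t=4.419, apex=27.188, x_land=41.935, impact vy=-23.319
  bounce: vy ← 0.71·23.319 = 16.556
Arc 2: start y=0.000, vy=16.556 → t=3.311, apex=13.705, x_land=73.359, impact vy=-16.556
  bounce: vy ← 0.71·16.556 = 11.755
Arc 3: start y=0.000, vy=11.755 → t=2.351, apex=6.909, x_land=95.669, impact vy=-11.755
  bounce: vy ← 0.71·11.755 = 8.346
Arc 4: start y=0.000, vy=8.346 → t=1.669, apex=3.483, x_land=111.510, impact vy=-8.346
  bounce: vy ← 0.71·8.346 = 5.926
Arc 5: start y=0.000, vy=5.926 → t=1.185, apex=1.756, x_land=122.757, impact vy=-5.926
  bounce: vy ← 0.71·5.926 = 4.207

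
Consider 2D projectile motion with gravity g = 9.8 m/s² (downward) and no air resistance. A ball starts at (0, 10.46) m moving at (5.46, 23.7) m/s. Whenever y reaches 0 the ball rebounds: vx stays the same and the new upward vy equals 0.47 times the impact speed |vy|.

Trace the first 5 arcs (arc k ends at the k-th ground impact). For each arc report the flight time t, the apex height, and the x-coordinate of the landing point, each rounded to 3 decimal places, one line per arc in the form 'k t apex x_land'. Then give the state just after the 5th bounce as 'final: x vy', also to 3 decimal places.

Arc 1: start y=10.460, vy=23.700 → t=5.244, apex=39.118, x_land=28.631, impact vy=-27.689
  bounce: vy ← 0.47·27.689 = 13.014
Arc 2: start y=0.000, vy=13.014 → t=2.656, apex=8.641, x_land=43.133, impact vy=-13.014
  bounce: vy ← 0.47·13.014 = 6.117
Arc 3: start y=0.000, vy=6.117 → t=1.248, apex=1.909, x_land=49.948, impact vy=-6.117
  bounce: vy ← 0.47·6.117 = 2.875
Arc 4: start y=0.000, vy=2.875 → t=0.587, apex=0.422, x_land=53.152, impact vy=-2.875
  bounce: vy ← 0.47·2.875 = 1.351
Arc 5: start y=0.000, vy=1.351 → t=0.276, apex=0.093, x_land=54.657, impact vy=-1.351
  bounce: vy ← 0.47·1.351 = 0.635

1 5.244 39.118 28.631
2 2.656 8.641 43.133
3 1.248 1.909 49.948
4 0.587 0.422 53.152
5 0.276 0.093 54.657
final: 54.657 0.635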